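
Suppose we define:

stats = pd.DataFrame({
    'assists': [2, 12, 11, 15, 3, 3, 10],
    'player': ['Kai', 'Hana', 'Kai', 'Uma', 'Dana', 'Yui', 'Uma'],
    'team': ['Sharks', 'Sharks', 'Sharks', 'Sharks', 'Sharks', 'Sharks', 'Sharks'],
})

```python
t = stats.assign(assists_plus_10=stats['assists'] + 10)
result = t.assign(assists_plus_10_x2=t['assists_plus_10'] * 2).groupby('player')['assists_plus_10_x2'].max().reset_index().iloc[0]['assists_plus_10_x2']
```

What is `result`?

26

add column assists_plus_10 = stats['assists'] + 10:
   assists player    team  assists_plus_10
0        2    Kai  Sharks               12
1       12   Hana  Sharks               22
2       11    Kai  Sharks               21
3       15    Uma  Sharks               25
4        3   Dana  Sharks               13
5        3    Yui  Sharks               13
6       10    Uma  Sharks               20
add column assists_plus_10_x2 = t['assists_plus_10'] * 2:
   assists player    team  assists_plus_10  assists_plus_10_x2
0        2    Kai  Sharks               12                  24
1       12   Hana  Sharks               22                  44
2       11    Kai  Sharks               21                  42
3       15    Uma  Sharks               25                  50
4        3   Dana  Sharks               13                  26
5        3    Yui  Sharks               13                  26
6       10    Uma  Sharks               20                  40
group by player, max of assists_plus_10_x2:
player
Dana    26
Hana    44
Kai     42
Uma     50
Yui     26
Name: assists_plus_10_x2, dtype: int64
reset_index():
  player  assists_plus_10_x2
0   Dana                  26
1   Hana                  44
2    Kai                  42
3    Uma                  50
4    Yui                  26
So iloc[0]['assists_plus_10_x2'] = 26.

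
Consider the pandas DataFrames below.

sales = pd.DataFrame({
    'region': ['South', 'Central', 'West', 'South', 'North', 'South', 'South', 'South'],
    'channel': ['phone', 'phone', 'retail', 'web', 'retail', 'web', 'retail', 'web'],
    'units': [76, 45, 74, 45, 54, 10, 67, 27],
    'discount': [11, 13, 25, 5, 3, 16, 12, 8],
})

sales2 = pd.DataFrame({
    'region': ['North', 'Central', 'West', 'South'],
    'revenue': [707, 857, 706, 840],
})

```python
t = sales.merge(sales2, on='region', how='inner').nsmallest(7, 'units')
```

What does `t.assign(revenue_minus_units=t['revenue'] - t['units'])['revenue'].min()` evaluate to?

merge on 'region' (how='inner') → 8 rows:
    region channel  units  discount  revenue
0    South   phone     76        11      840
1  Central   phone     45        13      857
2     West  retail     74        25      706
3    South     web     45         5      840
4    North  retail     54         3      707
5    South     web     10        16      840
6    South  retail     67        12      840
7    South     web     27         8      840
take 7 rows with smallest units:
    region channel  units  discount  revenue
5    South     web     10        16      840
7    South     web     27         8      840
1  Central   phone     45        13      857
3    South     web     45         5      840
4    North  retail     54         3      707
6    South  retail     67        12      840
2     West  retail     74        25      706
add column revenue_minus_units = t['revenue'] - t['units']:
    region channel  units  discount  revenue  revenue_minus_units
5    South     web     10        16      840                  830
7    South     web     27         8      840                  813
1  Central   phone     45        13      857                  812
3    South     web     45         5      840                  795
4    North  retail     54         3      707                  653
6    South  retail     67        12      840                  773
2     West  retail     74        25      706                  632
min of column 'revenue' → 706

706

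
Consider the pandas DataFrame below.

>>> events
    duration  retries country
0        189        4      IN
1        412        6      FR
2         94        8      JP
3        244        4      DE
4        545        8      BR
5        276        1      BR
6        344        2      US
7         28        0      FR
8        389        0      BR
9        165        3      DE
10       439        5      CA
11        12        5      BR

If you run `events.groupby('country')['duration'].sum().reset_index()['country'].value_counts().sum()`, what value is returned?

group by country, sum of duration:
country
BR    1222
CA     439
DE     409
FR     440
IN     189
JP      94
US     344
Name: duration, dtype: int64
reset_index():
  country  duration
0      BR      1222
1      CA       439
2      DE       409
3      FR       440
4      IN       189
5      JP        94
6      US       344
value_counts of country:
country
BR    1
CA    1
DE    1
FR    1
IN    1
JP    1
US    1
Name: count, dtype: int64
Finally, sum of the resulting series = 7.

7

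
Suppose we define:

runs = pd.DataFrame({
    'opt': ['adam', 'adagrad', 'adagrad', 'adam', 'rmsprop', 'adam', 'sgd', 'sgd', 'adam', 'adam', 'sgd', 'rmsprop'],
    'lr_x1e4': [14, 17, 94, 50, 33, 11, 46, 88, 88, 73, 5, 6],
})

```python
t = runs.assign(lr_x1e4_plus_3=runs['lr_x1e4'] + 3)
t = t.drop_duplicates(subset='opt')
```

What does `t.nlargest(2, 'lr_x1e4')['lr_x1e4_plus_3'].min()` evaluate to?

36

add column lr_x1e4_plus_3 = runs['lr_x1e4'] + 3:
        opt  lr_x1e4  lr_x1e4_plus_3
0      adam       14              17
1   adagrad       17              20
2   adagrad       94              97
3      adam       50              53
4   rmsprop       33              36
5      adam       11              14
6       sgd       46              49
7       sgd       88              91
8      adam       88              91
9      adam       73              76
10      sgd        5               8
11  rmsprop        6               9
drop duplicate opt (keep=first):
       opt  lr_x1e4  lr_x1e4_plus_3
0     adam       14              17
1  adagrad       17              20
4  rmsprop       33              36
6      sgd       46              49
take 2 rows with largest lr_x1e4:
       opt  lr_x1e4  lr_x1e4_plus_3
6      sgd       46              49
4  rmsprop       33              36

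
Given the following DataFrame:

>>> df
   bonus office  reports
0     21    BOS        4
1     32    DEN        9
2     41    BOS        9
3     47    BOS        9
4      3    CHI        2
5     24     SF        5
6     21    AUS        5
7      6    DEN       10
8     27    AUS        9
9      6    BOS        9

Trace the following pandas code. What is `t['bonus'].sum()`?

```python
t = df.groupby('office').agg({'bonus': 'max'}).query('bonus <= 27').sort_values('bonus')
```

group by office, max of bonus:
        bonus
office       
AUS        27
BOS        47
CHI         3
DEN        32
SF         24
filter rows where bonus <= 27:
        bonus
office       
AUS        27
CHI         3
SF         24
sort by bonus:
        bonus
office       
CHI         3
SF         24
AUS        27
Reading off the sum of column 'bonus', we get 54.

54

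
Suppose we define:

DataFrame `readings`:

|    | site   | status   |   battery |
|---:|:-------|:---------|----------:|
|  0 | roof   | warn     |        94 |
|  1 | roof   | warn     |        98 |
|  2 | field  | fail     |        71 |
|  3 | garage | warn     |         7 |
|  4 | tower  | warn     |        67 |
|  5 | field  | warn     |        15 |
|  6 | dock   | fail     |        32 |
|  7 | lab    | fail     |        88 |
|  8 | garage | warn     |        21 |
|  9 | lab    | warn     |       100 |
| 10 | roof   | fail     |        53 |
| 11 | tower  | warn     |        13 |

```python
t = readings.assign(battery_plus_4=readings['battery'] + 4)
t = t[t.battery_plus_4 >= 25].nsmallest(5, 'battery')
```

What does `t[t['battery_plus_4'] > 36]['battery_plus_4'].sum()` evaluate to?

203

add column battery_plus_4 = readings['battery'] + 4:
      site status  battery  battery_plus_4
0     roof   warn       94              98
1     roof   warn       98             102
2    field   fail       71              75
3   garage   warn        7              11
4    tower   warn       67              71
5    field   warn       15              19
6     dock   fail       32              36
7      lab   fail       88              92
8   garage   warn       21              25
9      lab   warn      100             104
10    roof   fail       53              57
11   tower   warn       13              17
filter rows where battery_plus_4 >= 25:
      site status  battery  battery_plus_4
0     roof   warn       94              98
1     roof   warn       98             102
2    field   fail       71              75
4    tower   warn       67              71
6     dock   fail       32              36
7      lab   fail       88              92
8   garage   warn       21              25
9      lab   warn      100             104
10    roof   fail       53              57
take 5 rows with smallest battery:
      site status  battery  battery_plus_4
8   garage   warn       21              25
6     dock   fail       32              36
10    roof   fail       53              57
4    tower   warn       67              71
2    field   fail       71              75
filter rows where battery_plus_4 > 36:
     site status  battery  battery_plus_4
10   roof   fail       53              57
4   tower   warn       67              71
2   field   fail       71              75
Finally, sum of column 'battery_plus_4' = 203.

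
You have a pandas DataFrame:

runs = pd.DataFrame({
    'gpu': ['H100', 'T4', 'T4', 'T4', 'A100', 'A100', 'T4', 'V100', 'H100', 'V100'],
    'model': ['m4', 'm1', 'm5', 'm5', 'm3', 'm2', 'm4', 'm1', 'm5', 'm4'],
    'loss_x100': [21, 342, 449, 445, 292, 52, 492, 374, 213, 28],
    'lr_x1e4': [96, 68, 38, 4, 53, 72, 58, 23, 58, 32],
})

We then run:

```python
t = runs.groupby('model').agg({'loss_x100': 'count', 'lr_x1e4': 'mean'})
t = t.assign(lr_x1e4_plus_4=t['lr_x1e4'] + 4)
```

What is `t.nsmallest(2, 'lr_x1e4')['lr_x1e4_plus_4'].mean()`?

group by model: count(loss_x100), mean(lr_x1e4):
       loss_x100    lr_x1e4
model                      
m1             2  45.500000
m2             1  72.000000
m3             1  53.000000
m4             3  62.000000
m5             3  33.333333
add column lr_x1e4_plus_4 = t['lr_x1e4'] + 4:
       loss_x100    lr_x1e4  lr_x1e4_plus_4
model                                      
m1             2  45.500000       49.500000
m2             1  72.000000       76.000000
m3             1  53.000000       57.000000
m4             3  62.000000       66.000000
m5             3  33.333333       37.333333
take 2 rows with smallest lr_x1e4:
       loss_x100    lr_x1e4  lr_x1e4_plus_4
model                                      
m5             3  33.333333       37.333333
m1             2  45.500000       49.500000
The mean of column 'lr_x1e4_plus_4' is 43.4166666667.

43.4166666667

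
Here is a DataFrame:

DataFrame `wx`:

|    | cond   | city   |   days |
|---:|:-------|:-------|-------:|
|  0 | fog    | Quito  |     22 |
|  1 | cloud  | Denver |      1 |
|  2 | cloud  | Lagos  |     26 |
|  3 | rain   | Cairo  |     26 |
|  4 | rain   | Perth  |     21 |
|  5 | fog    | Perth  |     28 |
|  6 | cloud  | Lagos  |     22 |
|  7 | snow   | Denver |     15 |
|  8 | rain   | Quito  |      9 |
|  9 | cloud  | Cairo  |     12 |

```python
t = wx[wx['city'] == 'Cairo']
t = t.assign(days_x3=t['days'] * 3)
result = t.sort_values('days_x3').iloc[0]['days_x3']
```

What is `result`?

filter rows where city == 'Cairo':
    cond   city  days
3   rain  Cairo    26
9  cloud  Cairo    12
add column days_x3 = t['days'] * 3:
    cond   city  days  days_x3
3   rain  Cairo    26       78
9  cloud  Cairo    12       36
sort by days_x3:
    cond   city  days  days_x3
9  cloud  Cairo    12       36
3   rain  Cairo    26       78
So iloc[0]['days_x3'] = 36.

36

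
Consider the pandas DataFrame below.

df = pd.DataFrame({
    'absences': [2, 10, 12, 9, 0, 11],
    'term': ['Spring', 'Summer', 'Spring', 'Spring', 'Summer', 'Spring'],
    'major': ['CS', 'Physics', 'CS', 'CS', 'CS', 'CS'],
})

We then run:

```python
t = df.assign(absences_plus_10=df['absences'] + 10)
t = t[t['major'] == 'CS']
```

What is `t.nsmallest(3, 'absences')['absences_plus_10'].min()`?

add column absences_plus_10 = df['absences'] + 10:
   absences    term    major  absences_plus_10
0         2  Spring       CS                12
1        10  Summer  Physics                20
2        12  Spring       CS                22
3         9  Spring       CS                19
4         0  Summer       CS                10
5        11  Spring       CS                21
filter rows where major == 'CS':
   absences    term major  absences_plus_10
0         2  Spring    CS                12
2        12  Spring    CS                22
3         9  Spring    CS                19
4         0  Summer    CS                10
5        11  Spring    CS                21
take 3 rows with smallest absences:
   absences    term major  absences_plus_10
4         0  Summer    CS                10
0         2  Spring    CS                12
3         9  Spring    CS                19
Reading off the min of column 'absences_plus_10', we get 10.

10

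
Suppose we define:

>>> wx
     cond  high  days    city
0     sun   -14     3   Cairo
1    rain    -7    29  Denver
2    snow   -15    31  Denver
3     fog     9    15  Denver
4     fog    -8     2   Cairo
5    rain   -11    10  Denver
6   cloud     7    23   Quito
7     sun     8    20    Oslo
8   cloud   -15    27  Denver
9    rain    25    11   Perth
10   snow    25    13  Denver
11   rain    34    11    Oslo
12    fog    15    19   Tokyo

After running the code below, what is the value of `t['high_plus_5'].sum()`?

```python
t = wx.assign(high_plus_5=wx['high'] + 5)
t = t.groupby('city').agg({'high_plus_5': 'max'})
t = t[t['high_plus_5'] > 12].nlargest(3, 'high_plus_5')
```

add column high_plus_5 = wx['high'] + 5:
     cond  high  days    city  high_plus_5
0     sun   -14     3   Cairo           -9
1    rain    -7    29  Denver           -2
2    snow   -15    31  Denver          -10
3     fog     9    15  Denver           14
4     fog    -8     2   Cairo           -3
5    rain   -11    10  Denver           -6
6   cloud     7    23   Quito           12
7     sun     8    20    Oslo           13
8   cloud   -15    27  Denver          -10
9    rain    25    11   Perth           30
10   snow    25    13  Denver           30
11   rain    34    11    Oslo           39
12    fog    15    19   Tokyo           20
group by city, max of high_plus_5:
        high_plus_5
city               
Cairo            -3
Denver           30
Oslo             39
Perth            30
Quito            12
Tokyo            20
filter rows where high_plus_5 > 12:
        high_plus_5
city               
Denver           30
Oslo             39
Perth            30
Tokyo            20
take 3 rows with largest high_plus_5:
        high_plus_5
city               
Oslo             39
Denver           30
Perth            30
Taking the sum of column 'high_plus_5' gives 99.

99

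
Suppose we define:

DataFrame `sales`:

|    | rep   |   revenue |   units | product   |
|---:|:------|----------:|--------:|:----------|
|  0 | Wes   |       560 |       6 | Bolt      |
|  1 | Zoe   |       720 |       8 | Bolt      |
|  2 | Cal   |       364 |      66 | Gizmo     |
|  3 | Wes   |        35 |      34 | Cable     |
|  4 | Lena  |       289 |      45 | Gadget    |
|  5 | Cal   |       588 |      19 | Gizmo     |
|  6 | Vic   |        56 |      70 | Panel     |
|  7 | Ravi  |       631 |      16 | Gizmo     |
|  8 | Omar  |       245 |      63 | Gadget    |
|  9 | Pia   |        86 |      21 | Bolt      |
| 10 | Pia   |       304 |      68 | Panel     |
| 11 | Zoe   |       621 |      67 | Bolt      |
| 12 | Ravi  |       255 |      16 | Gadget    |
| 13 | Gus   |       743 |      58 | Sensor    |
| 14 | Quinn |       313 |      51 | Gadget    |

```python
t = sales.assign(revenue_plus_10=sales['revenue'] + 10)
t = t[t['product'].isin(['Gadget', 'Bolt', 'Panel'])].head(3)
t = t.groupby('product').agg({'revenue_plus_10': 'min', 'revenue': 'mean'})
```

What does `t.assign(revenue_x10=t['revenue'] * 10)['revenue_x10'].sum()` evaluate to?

add column revenue_plus_10 = sales['revenue'] + 10:
      rep  revenue  units product  revenue_plus_10
0     Wes      560      6    Bolt              570
1     Zoe      720      8    Bolt              730
2     Cal      364     66   Gizmo              374
3     Wes       35     34   Cable               45
4    Lena      289     45  Gadget              299
5     Cal      588     19   Gizmo              598
6     Vic       56     70   Panel               66
7    Ravi      631     16   Gizmo              641
8    Omar      245     63  Gadget              255
9     Pia       86     21    Bolt               96
10    Pia      304     68   Panel              314
11    Zoe      621     67    Bolt              631
12   Ravi      255     16  Gadget              265
13    Gus      743     58  Sensor              753
14  Quinn      313     51  Gadget              323
filter rows where product in ['Gadget', 'Bolt', 'Panel']:
      rep  revenue  units product  revenue_plus_10
0     Wes      560      6    Bolt              570
1     Zoe      720      8    Bolt              730
4    Lena      289     45  Gadget              299
6     Vic       56     70   Panel               66
8    Omar      245     63  Gadget              255
9     Pia       86     21    Bolt               96
10    Pia      304     68   Panel              314
11    Zoe      621     67    Bolt              631
12   Ravi      255     16  Gadget              265
14  Quinn      313     51  Gadget              323
take first 3 rows:
    rep  revenue  units product  revenue_plus_10
0   Wes      560      6    Bolt              570
1   Zoe      720      8    Bolt              730
4  Lena      289     45  Gadget              299
group by product: min(revenue_plus_10), mean(revenue):
         revenue_plus_10  revenue
product                          
Bolt                 570    640.0
Gadget               299    289.0
add column revenue_x10 = t['revenue'] * 10:
         revenue_plus_10  revenue  revenue_x10
product                                       
Bolt                 570    640.0       6400.0
Gadget               299    289.0       2890.0

9290.0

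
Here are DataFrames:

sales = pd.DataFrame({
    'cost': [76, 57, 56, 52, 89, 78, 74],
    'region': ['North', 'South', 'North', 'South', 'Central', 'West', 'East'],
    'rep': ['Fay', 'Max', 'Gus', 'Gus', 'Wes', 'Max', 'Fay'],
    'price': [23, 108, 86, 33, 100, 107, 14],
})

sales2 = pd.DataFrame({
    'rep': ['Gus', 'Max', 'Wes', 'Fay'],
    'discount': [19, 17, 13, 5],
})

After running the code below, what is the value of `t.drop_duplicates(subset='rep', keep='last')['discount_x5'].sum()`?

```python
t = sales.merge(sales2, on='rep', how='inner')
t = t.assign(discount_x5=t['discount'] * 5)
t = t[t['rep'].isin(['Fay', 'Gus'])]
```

120

merge on 'rep' (how='inner') → 7 rows:
   cost   region  rep  price  discount
0    76    North  Fay     23         5
1    57    South  Max    108        17
2    56    North  Gus     86        19
3    52    South  Gus     33        19
4    89  Central  Wes    100        13
5    78     West  Max    107        17
6    74     East  Fay     14         5
add column discount_x5 = t['discount'] * 5:
   cost   region  rep  price  discount  discount_x5
0    76    North  Fay     23         5           25
1    57    South  Max    108        17           85
2    56    North  Gus     86        19           95
3    52    South  Gus     33        19           95
4    89  Central  Wes    100        13           65
5    78     West  Max    107        17           85
6    74     East  Fay     14         5           25
filter rows where rep in ['Fay', 'Gus']:
   cost region  rep  price  discount  discount_x5
0    76  North  Fay     23         5           25
2    56  North  Gus     86        19           95
3    52  South  Gus     33        19           95
6    74   East  Fay     14         5           25
drop duplicate rep (keep=last):
   cost region  rep  price  discount  discount_x5
3    52  South  Gus     33        19           95
6    74   East  Fay     14         5           25
Then the sum of column 'discount_x5': 120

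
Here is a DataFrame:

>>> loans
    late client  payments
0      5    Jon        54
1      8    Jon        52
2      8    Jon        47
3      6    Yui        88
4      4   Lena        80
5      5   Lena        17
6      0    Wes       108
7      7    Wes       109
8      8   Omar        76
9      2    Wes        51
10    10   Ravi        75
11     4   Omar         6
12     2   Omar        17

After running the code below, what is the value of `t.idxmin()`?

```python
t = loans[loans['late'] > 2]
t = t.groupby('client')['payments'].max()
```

Jon

filter rows where late > 2:
    late client  payments
0      5    Jon        54
1      8    Jon        52
2      8    Jon        47
3      6    Yui        88
4      4   Lena        80
5      5   Lena        17
7      7    Wes       109
8      8   Omar        76
10    10   Ravi        75
11     4   Omar         6
group by client, max of payments:
client
Jon      54
Lena     80
Omar     76
Ravi     75
Wes     109
Yui      88
Name: payments, dtype: int64
Finally, label with the smallest value = Jon.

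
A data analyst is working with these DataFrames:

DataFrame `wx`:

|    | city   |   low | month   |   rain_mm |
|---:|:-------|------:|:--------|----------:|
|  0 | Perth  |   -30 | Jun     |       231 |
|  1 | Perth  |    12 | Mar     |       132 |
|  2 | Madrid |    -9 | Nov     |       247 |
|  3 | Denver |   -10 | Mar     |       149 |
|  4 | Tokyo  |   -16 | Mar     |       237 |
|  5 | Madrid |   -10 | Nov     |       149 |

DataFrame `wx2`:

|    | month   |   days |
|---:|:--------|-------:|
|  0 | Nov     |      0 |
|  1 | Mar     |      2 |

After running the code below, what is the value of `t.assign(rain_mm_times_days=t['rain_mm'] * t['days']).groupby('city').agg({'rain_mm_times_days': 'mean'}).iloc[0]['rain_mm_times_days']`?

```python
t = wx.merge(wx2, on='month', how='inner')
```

merge on 'month' (how='inner') → 5 rows:
     city  low month  rain_mm  days
0   Perth   12   Mar      132     2
1  Madrid   -9   Nov      247     0
2  Denver  -10   Mar      149     2
3   Tokyo  -16   Mar      237     2
4  Madrid  -10   Nov      149     0
add column rain_mm_times_days = t['rain_mm'] * t['days']:
     city  low month  rain_mm  days  rain_mm_times_days
0   Perth   12   Mar      132     2                 264
1  Madrid   -9   Nov      247     0                   0
2  Denver  -10   Mar      149     2                 298
3   Tokyo  -16   Mar      237     2                 474
4  Madrid  -10   Nov      149     0                   0
group by city, mean of rain_mm_times_days:
        rain_mm_times_days
city                      
Denver               298.0
Madrid                 0.0
Perth                264.0
Tokyo                474.0
Finally, value at position 0, column 'rain_mm_times_days' = 298.0.

298.0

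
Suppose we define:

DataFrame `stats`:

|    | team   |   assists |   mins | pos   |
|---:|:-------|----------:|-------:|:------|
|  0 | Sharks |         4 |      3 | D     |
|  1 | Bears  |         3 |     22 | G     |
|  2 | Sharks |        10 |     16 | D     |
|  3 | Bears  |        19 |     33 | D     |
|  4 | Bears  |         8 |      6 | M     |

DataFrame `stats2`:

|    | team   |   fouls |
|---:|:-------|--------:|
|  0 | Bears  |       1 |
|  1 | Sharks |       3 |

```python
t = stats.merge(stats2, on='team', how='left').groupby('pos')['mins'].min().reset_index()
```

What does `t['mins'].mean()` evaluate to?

merge on 'team' (how='left') → 5 rows:
     team  assists  mins pos  fouls
0  Sharks        4     3   D      3
1   Bears        3    22   G      1
2  Sharks       10    16   D      3
3   Bears       19    33   D      1
4   Bears        8     6   M      1
group by pos, min of mins:
pos
D     3
G    22
M     6
Name: mins, dtype: int64
reset_index():
  pos  mins
0   D     3
1   G    22
2   M     6
Hence 10.3333333333.

10.3333333333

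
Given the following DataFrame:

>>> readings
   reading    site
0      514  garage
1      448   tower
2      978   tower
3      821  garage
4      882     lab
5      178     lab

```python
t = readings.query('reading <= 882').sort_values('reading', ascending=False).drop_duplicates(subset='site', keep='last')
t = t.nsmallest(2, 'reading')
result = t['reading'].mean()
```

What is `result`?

filter rows where reading <= 882:
   reading    site
0      514  garage
1      448   tower
3      821  garage
4      882     lab
5      178     lab
sort by reading descending:
   reading    site
4      882     lab
3      821  garage
0      514  garage
1      448   tower
5      178     lab
drop duplicate site (keep=last):
   reading    site
0      514  garage
1      448   tower
5      178     lab
take 2 rows with smallest reading:
   reading   site
5      178    lab
1      448  tower
mean of column 'reading' → 313.0

313.0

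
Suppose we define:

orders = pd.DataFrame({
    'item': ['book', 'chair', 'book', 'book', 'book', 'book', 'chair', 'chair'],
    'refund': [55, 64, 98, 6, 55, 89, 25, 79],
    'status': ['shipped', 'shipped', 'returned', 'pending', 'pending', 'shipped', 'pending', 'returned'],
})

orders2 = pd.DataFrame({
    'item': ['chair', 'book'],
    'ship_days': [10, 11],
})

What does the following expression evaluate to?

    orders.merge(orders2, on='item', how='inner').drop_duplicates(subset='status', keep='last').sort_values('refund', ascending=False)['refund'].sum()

193

merge on 'item' (how='inner') → 8 rows:
    item  refund    status  ship_days
0   book      55   shipped         11
1  chair      64   shipped         10
2   book      98  returned         11
3   book       6   pending         11
4   book      55   pending         11
5   book      89   shipped         11
6  chair      25   pending         10
7  chair      79  returned         10
drop duplicate status (keep=last):
    item  refund    status  ship_days
5   book      89   shipped         11
6  chair      25   pending         10
7  chair      79  returned         10
sort by refund descending:
    item  refund    status  ship_days
5   book      89   shipped         11
7  chair      79  returned         10
6  chair      25   pending         10
Finally, sum of column 'refund' = 193.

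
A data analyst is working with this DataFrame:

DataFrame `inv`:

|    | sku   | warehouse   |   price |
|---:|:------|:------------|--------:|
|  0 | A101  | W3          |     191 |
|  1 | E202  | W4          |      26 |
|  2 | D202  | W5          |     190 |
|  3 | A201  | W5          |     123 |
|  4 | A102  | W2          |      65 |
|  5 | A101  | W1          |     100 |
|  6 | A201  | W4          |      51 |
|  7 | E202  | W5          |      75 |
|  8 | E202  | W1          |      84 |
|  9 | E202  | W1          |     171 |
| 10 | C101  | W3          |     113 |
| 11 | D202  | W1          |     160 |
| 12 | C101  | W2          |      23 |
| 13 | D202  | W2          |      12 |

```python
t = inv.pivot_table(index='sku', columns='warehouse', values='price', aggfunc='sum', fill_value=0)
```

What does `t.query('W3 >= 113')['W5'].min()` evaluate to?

0

pivot: rows=sku, cols=warehouse, sum(price):
warehouse   W1  W2   W3  W4   W5
sku                             
A101       100   0  191   0    0
A102         0  65    0   0    0
A201         0   0    0  51  123
C101         0  23  113   0    0
D202       160  12    0   0  190
E202       255   0    0  26   75
filter rows where W3 >= 113:
warehouse   W1  W2   W3  W4  W5
sku                            
A101       100   0  191   0   0
C101         0  23  113   0   0
Reading off the min of column 'W5', we get 0.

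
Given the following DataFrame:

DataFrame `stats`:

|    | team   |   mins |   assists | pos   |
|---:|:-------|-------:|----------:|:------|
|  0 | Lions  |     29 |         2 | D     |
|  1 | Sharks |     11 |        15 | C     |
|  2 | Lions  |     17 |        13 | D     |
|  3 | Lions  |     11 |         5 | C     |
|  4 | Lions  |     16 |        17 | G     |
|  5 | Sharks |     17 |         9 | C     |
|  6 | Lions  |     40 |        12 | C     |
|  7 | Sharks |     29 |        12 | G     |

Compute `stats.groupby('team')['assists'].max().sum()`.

32

group by team, max of assists:
team
Lions     17
Sharks    15
Name: assists, dtype: int64
Finally, sum of the resulting series = 32.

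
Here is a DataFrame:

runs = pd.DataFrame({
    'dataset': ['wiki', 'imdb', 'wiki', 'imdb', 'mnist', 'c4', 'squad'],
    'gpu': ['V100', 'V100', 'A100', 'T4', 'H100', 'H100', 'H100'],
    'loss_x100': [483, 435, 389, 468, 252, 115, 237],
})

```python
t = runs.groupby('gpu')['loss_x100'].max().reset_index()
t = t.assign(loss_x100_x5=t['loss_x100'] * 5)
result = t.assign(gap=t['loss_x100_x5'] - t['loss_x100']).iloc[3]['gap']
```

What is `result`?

group by gpu, max of loss_x100:
gpu
A100    389
H100    252
T4      468
V100    483
Name: loss_x100, dtype: int64
reset_index():
    gpu  loss_x100
0  A100        389
1  H100        252
2    T4        468
3  V100        483
add column loss_x100_x5 = t['loss_x100'] * 5:
    gpu  loss_x100  loss_x100_x5
0  A100        389          1945
1  H100        252          1260
2    T4        468          2340
3  V100        483          2415
add column gap = t['loss_x100_x5'] - t['loss_x100']:
    gpu  loss_x100  loss_x100_x5   gap
0  A100        389          1945  1556
1  H100        252          1260  1008
2    T4        468          2340  1872
3  V100        483          2415  1932

1932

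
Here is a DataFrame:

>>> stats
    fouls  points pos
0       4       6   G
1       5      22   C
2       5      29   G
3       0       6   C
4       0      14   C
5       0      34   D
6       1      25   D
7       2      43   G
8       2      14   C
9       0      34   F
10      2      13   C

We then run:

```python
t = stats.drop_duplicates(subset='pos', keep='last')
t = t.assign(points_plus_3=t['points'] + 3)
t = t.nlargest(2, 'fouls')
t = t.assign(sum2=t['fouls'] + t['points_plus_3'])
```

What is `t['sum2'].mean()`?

33.0

drop duplicate pos (keep=last):
    fouls  points pos
6       1      25   D
7       2      43   G
9       0      34   F
10      2      13   C
add column points_plus_3 = t['points'] + 3:
    fouls  points pos  points_plus_3
6       1      25   D             28
7       2      43   G             46
9       0      34   F             37
10      2      13   C             16
take 2 rows with largest fouls:
    fouls  points pos  points_plus_3
7       2      43   G             46
10      2      13   C             16
add column sum2 = t['fouls'] + t['points_plus_3']:
    fouls  points pos  points_plus_3  sum2
7       2      43   G             46    48
10      2      13   C             16    18
mean of column 'sum2' → 33.0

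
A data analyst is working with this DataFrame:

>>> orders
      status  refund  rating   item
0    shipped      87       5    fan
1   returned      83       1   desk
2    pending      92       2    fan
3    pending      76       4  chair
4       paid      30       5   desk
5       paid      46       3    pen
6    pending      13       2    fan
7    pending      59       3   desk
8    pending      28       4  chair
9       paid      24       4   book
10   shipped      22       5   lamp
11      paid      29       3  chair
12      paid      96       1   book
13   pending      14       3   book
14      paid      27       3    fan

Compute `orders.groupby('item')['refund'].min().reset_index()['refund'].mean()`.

25.5

group by item, min of refund:
item
book     14
chair    28
desk     30
fan      13
lamp     22
pen      46
Name: refund, dtype: int64
reset_index():
    item  refund
0   book      14
1  chair      28
2   desk      30
3    fan      13
4   lamp      22
5    pen      46
Finally, mean of column 'refund' = 25.5.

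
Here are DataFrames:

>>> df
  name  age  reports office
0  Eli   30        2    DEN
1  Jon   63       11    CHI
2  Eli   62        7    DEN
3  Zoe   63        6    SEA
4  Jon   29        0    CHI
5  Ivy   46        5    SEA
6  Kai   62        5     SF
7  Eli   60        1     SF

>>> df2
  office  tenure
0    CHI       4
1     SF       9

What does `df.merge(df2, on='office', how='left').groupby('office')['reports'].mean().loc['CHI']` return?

merge on 'office' (how='left') → 8 rows:
  name  age  reports office  tenure
0  Eli   30        2    DEN     NaN
1  Jon   63       11    CHI     4.0
2  Eli   62        7    DEN     NaN
3  Zoe   63        6    SEA     NaN
4  Jon   29        0    CHI     4.0
5  Ivy   46        5    SEA     NaN
6  Kai   62        5     SF     9.0
7  Eli   60        1     SF     9.0
group by office, mean of reports:
office
CHI    5.5
DEN    4.5
SEA    5.5
SF     3.0
Name: reports, dtype: float64

5.5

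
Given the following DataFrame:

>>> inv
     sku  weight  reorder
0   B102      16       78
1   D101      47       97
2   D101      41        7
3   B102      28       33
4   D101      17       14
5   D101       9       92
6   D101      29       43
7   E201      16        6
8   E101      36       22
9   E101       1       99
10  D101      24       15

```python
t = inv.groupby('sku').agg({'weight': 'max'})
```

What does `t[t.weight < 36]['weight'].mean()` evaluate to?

22.0

group by sku, max of weight:
      weight
sku         
B102      28
D101      47
E101      36
E201      16
filter rows where weight < 36:
      weight
sku         
B102      28
E201      16
Then the mean of column 'weight': 22.0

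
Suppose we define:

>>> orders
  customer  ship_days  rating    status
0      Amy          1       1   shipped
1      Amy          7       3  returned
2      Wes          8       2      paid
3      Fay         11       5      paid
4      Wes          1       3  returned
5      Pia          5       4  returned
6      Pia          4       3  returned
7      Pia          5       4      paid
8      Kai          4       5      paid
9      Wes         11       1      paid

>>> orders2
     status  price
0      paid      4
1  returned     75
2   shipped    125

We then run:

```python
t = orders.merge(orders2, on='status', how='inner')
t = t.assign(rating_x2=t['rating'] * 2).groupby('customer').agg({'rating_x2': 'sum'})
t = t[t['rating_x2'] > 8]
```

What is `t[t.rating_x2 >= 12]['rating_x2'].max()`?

22

merge on 'status' (how='inner') → 10 rows:
  customer  ship_days  rating    status  price
0      Amy          1       1   shipped    125
1      Amy          7       3  returned     75
2      Wes          8       2      paid      4
3      Fay         11       5      paid      4
4      Wes          1       3  returned     75
5      Pia          5       4  returned     75
6      Pia          4       3  returned     75
7      Pia          5       4      paid      4
8      Kai          4       5      paid      4
9      Wes         11       1      paid      4
add column rating_x2 = t['rating'] * 2:
  customer  ship_days  rating    status  price  rating_x2
0      Amy          1       1   shipped    125          2
1      Amy          7       3  returned     75          6
2      Wes          8       2      paid      4          4
3      Fay         11       5      paid      4         10
4      Wes          1       3  returned     75          6
5      Pia          5       4  returned     75          8
6      Pia          4       3  returned     75          6
7      Pia          5       4      paid      4          8
8      Kai          4       5      paid      4         10
9      Wes         11       1      paid      4          2
group by customer, sum of rating_x2:
          rating_x2
customer           
Amy               8
Fay              10
Kai              10
Pia              22
Wes              12
filter rows where rating_x2 > 8:
          rating_x2
customer           
Fay              10
Kai              10
Pia              22
Wes              12
filter rows where rating_x2 >= 12:
          rating_x2
customer           
Pia              22
Wes              12
So max() = 22.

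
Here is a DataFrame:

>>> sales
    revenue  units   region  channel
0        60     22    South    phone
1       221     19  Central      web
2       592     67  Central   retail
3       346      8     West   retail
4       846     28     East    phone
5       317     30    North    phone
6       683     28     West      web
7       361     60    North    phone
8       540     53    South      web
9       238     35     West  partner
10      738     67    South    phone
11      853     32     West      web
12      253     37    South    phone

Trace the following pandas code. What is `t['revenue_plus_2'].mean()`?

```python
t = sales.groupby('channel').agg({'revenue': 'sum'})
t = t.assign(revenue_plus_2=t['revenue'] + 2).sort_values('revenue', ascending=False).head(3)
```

1938.66666667

group by channel, sum of revenue:
         revenue
channel         
partner      238
phone       2575
retail       938
web         2297
add column revenue_plus_2 = t['revenue'] + 2:
         revenue  revenue_plus_2
channel                         
partner      238             240
phone       2575            2577
retail       938             940
web         2297            2299
sort by revenue descending:
         revenue  revenue_plus_2
channel                         
phone       2575            2577
web         2297            2299
retail       938             940
partner      238             240
take first 3 rows:
         revenue  revenue_plus_2
channel                         
phone       2575            2577
web         2297            2299
retail       938             940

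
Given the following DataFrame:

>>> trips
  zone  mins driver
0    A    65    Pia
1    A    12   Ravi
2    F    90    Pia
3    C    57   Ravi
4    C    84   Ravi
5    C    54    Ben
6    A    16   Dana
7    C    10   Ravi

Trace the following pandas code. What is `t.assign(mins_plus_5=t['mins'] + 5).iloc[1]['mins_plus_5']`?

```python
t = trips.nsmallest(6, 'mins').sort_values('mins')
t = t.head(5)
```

take 6 rows with smallest mins:
  zone  mins driver
7    C    10   Ravi
1    A    12   Ravi
6    A    16   Dana
5    C    54    Ben
3    C    57   Ravi
0    A    65    Pia
sort by mins:
  zone  mins driver
7    C    10   Ravi
1    A    12   Ravi
6    A    16   Dana
5    C    54    Ben
3    C    57   Ravi
0    A    65    Pia
take first 5 rows:
  zone  mins driver
7    C    10   Ravi
1    A    12   Ravi
6    A    16   Dana
5    C    54    Ben
3    C    57   Ravi
add column mins_plus_5 = t['mins'] + 5:
  zone  mins driver  mins_plus_5
7    C    10   Ravi           15
1    A    12   Ravi           17
6    A    16   Dana           21
5    C    54    Ben           59
3    C    57   Ravi           62
Hence 17.

17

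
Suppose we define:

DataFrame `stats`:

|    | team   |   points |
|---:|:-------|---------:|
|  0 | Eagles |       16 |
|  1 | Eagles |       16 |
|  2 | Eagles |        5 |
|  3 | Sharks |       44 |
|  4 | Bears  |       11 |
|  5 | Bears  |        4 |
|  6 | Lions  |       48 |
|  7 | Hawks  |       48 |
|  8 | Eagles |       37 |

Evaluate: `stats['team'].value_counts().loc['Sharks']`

value_counts of team:
team
Eagles    4
Bears     2
Sharks    1
Lions     1
Hawks     1
Name: count, dtype: int64
value at index 'Sharks' → 1

1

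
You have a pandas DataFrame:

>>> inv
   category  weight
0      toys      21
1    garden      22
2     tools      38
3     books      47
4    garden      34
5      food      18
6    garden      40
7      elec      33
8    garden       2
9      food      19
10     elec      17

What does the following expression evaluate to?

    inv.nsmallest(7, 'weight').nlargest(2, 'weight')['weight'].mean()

take 7 rows with smallest weight:
   category  weight
8    garden       2
10     elec      17
5      food      18
9      food      19
0      toys      21
1    garden      22
7      elec      33
take 2 rows with largest weight:
  category  weight
7     elec      33
1   garden      22
So mean() = 27.5.

27.5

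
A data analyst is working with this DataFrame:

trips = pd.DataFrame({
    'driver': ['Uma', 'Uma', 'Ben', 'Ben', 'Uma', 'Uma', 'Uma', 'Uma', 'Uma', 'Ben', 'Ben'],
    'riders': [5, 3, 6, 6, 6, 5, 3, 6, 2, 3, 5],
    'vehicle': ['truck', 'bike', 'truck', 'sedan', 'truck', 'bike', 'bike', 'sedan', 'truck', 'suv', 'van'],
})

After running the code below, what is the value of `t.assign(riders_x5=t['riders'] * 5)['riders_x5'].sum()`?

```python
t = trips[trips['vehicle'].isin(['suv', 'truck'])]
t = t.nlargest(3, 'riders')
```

85

filter rows where vehicle in ['suv', 'truck']:
  driver  riders vehicle
0    Uma       5   truck
2    Ben       6   truck
4    Uma       6   truck
8    Uma       2   truck
9    Ben       3     suv
take 3 rows with largest riders:
  driver  riders vehicle
2    Ben       6   truck
4    Uma       6   truck
0    Uma       5   truck
add column riders_x5 = t['riders'] * 5:
  driver  riders vehicle  riders_x5
2    Ben       6   truck         30
4    Uma       6   truck         30
0    Uma       5   truck         25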